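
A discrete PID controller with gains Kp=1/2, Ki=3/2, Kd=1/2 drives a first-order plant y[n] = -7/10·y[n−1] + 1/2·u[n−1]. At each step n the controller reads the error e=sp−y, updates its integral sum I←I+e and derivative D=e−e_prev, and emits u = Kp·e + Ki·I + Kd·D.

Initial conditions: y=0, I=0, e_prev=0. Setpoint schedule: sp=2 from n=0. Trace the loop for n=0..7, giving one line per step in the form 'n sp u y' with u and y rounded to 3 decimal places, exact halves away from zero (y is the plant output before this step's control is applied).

0 2 5.000 0.000
1 2 0.750 2.500
2 2 10.938 -1.375
3 2 -5.453 6.431
4 2 25.952 -7.228
5 2 -30.196 18.036
6 2 72.781 -27.723
7 2 -114.314 55.797

(exact arithmetic carried between steps; '≈' marks a value shown rounded to 6 d.p. or computed from one; I and e_prev carry over from the previous line; the table rounds u and y to 3 d.p., halves away from zero)
n=0: y=0, sp=2, e=sp−y=2; I=2, D=e−e_prev=2; u=1/2·2+3/2·2+1/2·2=5; next y=-7/10·0+1/2·5=2.5
n=1: y=2.5, sp=2, e=sp−y=-0.5; I=1.5, D=e−e_prev=-2.5; u=1/2·(-0.5)+3/2·1.5+1/2·(-2.5)=0.75; next y=-7/10·2.5+1/2·0.75=-1.375
n=2: y=-1.375, sp=2, e=sp−y=3.375; I=4.875, D=e−e_prev=3.875; u=1/2·3.375+3/2·4.875+1/2·3.875=10.9375; next y=-7/10·(-1.375)+1/2·10.9375=6.43125
n=3: y=6.43125, sp=2, e=sp−y=-4.43125; I=0.44375, D=e−e_prev=-7.80625; u=1/2·(-4.43125)+3/2·0.44375+1/2·(-7.80625)=-5.453125; next y=-7/10·6.43125+1/2·(-5.453125)≈-7.228438
n=4: y≈-7.228438, sp=2, e=sp−y≈9.228438; I≈9.672188, D=e−e_prev≈13.659688; u=1/2·9.228438+3/2·9.672188+1/2·13.659688≈25.952344; next y=-7/10·(-7.228438)+1/2·25.952344≈18.036078
n=5: y≈18.036078, sp=2, e=sp−y≈-16.036078; I≈-6.363891, D=e−e_prev≈-25.264516; u=1/2·(-16.036078)+3/2·(-6.363891)+1/2·(-25.264516)≈-30.196133; next y=-7/10·18.036078+1/2·(-30.196133)≈-27.723321
n=6: y≈-27.723321, sp=2, e=sp−y≈29.723321; I≈23.359430, D=e−e_prev≈45.759399; u=1/2·29.723321+3/2·23.359430+1/2·45.759399≈72.780506; next y=-7/10·(-27.723321)+1/2·72.780506≈55.796578
n=7: y≈55.796578, sp=2, e=sp−y≈-53.796578; I≈-30.437147, D=e−e_prev≈-83.519899; u=1/2·(-53.796578)+3/2·(-30.437147)+1/2·(-83.519899)≈-114.313959; next y=-7/10·55.796578+1/2·(-114.313959)≈-96.214584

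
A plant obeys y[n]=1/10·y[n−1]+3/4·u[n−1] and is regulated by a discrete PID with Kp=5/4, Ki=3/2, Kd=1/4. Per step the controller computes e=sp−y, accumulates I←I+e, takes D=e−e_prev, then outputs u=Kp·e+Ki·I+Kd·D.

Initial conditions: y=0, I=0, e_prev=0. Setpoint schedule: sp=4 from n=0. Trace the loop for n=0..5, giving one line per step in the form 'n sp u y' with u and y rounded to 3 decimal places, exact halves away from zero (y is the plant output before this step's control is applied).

0 4 12.000 0.000
1 4 -10.000 9.000
2 4 31.550 -6.600
3 4 -45.258 23.003
4 4 97.576 -31.643
5 4 -167.602 70.017

(exact arithmetic carried between steps; '≈' marks a value shown rounded to 6 d.p. or computed from one; I and e_prev carry over from the previous line; the table rounds u and y to 3 d.p., halves away from zero)
n=0: y=0, sp=4, e=sp−y=4; I=4, D=e−e_prev=4; u=5/4·4+3/2·4+1/4·4=12; next y=1/10·0+3/4·12=9
n=1: y=9, sp=4, e=sp−y=-5; I=-1, D=e−e_prev=-9; u=5/4·(-5)+3/2·(-1)+1/4·(-9)=-10; next y=1/10·9+3/4·(-10)=-6.6
n=2: y=-6.6, sp=4, e=sp−y=10.6; I=9.6, D=e−e_prev=15.6; u=5/4·10.6+3/2·9.6+1/4·15.6=31.55; next y=1/10·(-6.6)+3/4·31.55=23.0025
n=3: y=23.0025, sp=4, e=sp−y=-19.0025; I=-9.4025, D=e−e_prev=-29.6025; u=5/4·(-19.0025)+3/2·(-9.4025)+1/4·(-29.6025)=-45.2575; next y=1/10·23.0025+3/4·(-45.2575)=-31.642875
n=4: y=-31.642875, sp=4, e=sp−y=35.642875; I=26.240375, D=e−e_prev=54.645375; u=5/4·35.642875+3/2·26.240375+1/4·54.645375=97.5755; next y=1/10·(-31.642875)+3/4·97.5755≈70.017338
n=5: y≈70.017338, sp=4, e=sp−y≈-66.017338; I≈-39.776963, D=e−e_prev≈-101.660213; u=5/4·(-66.017338)+3/2·(-39.776963)+1/4·(-101.660213)≈-167.602169; next y=1/10·70.017338+3/4·(-167.602169)≈-118.699893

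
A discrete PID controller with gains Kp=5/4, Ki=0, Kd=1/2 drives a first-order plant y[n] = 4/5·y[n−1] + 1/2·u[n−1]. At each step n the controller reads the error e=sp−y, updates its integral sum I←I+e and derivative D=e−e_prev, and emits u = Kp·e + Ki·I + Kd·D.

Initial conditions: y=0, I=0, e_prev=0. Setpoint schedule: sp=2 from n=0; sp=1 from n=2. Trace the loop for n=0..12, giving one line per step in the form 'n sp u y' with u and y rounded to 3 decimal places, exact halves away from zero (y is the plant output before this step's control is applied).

(exact arithmetic carried between steps; '≈' marks a value shown rounded to 6 d.p. or computed from one; I and e_prev carry over from the previous line; the table rounds u and y to 3 d.p., halves away from zero)
n=0: y=0, sp=2, e=sp−y=2; I=2, D=e−e_prev=2; u=5/4·2+0·2+1/2·2=3.5; next y=4/5·0+1/2·3.5=1.75
n=1: y=1.75, sp=2, e=sp−y=0.25; I=2.25, D=e−e_prev=-1.75; u=5/4·0.25+0·2.25+1/2·(-1.75)=-0.5625; next y=4/5·1.75+1/2·(-0.5625)=1.11875
n=2: y=1.11875, sp=1, e=sp−y=-0.11875; I=2.13125, D=e−e_prev=-0.36875; u=5/4·(-0.11875)+0·2.13125+1/2·(-0.36875)≈-0.332813; next y=4/5·1.11875+1/2·(-0.332813)≈0.728594
n=3: y≈0.728594, sp=1, e=sp−y≈0.271406; I≈2.402656, D=e−e_prev≈0.390156; u=5/4·0.271406+0·2.402656+1/2·0.390156≈0.534336; next y=4/5·0.728594+1/2·0.534336≈0.850043
n=4: y≈0.850043, sp=1, e=sp−y≈0.149957; I≈2.552613, D=e−e_prev≈-0.121449; u=5/4·0.149957+0·2.552613+1/2·(-0.121449)≈0.126722; next y=4/5·0.850043+1/2·0.126722≈0.743395
n=5: y≈0.743395, sp=1, e=sp−y≈0.256605; I≈2.809218, D=e−e_prev≈0.106648; u=5/4·0.256605+0·2.809218+1/2·0.106648≈0.374080; next y=4/5·0.743395+1/2·0.374080≈0.781756
n=6: y≈0.781756, sp=1, e=sp−y≈0.218244; I≈3.027462, D=e−e_prev≈-0.038361; u=5/4·0.218244+0·3.027462+1/2·(-0.038361)≈0.253624; next y=4/5·0.781756+1/2·0.253624≈0.752217
n=7: y≈0.752217, sp=1, e=sp−y≈0.247783; I≈3.275245, D=e−e_prev≈0.029539; u=5/4·0.247783+0·3.275245+1/2·0.029539≈0.324498; next y=4/5·0.752217+1/2·0.324498≈0.764023
n=8: y≈0.764023, sp=1, e=sp−y≈0.235977; I≈3.511222, D=e−e_prev≈-0.011806; u=5/4·0.235977+0·3.511222+1/2·(-0.011806)≈0.289069; next y=4/5·0.764023+1/2·0.289069≈0.755753
n=9: y≈0.755753, sp=1, e=sp−y≈0.244247; I≈3.755470, D=e−e_prev≈0.008270; u=5/4·0.244247+0·3.755470+1/2·0.008270≈0.309444; next y=4/5·0.755753+1/2·0.309444≈0.759324
n=10: y≈0.759324, sp=1, e=sp−y≈0.240676; I≈3.996145, D=e−e_prev≈-0.003572; u=5/4·0.240676+0·3.996145+1/2·(-0.003572)≈0.299059; next y=4/5·0.759324+1/2·0.299059≈0.756989
n=11: y≈0.756989, sp=1, e=sp−y≈0.243011; I≈4.239156, D=e−e_prev≈0.002335; u=5/4·0.243011+0·4.239156+1/2·0.002335≈0.304932; next y=4/5·0.756989+1/2·0.304932≈0.758057
n=12: y≈0.758057, sp=1, e=sp−y≈0.241943; I≈4.481100, D=e−e_prev≈-0.001068; u=5/4·0.241943+0·4.481100+1/2·(-0.001068)≈0.301895; next y=4/5·0.758057+1/2·0.301895≈0.757393

0 2 3.500 0.000
1 2 -0.563 1.750
2 1 -0.333 1.119
3 1 0.534 0.729
4 1 0.127 0.850
5 1 0.374 0.743
6 1 0.254 0.782
7 1 0.324 0.752
8 1 0.289 0.764
9 1 0.309 0.756
10 1 0.299 0.759
11 1 0.305 0.757
12 1 0.302 0.758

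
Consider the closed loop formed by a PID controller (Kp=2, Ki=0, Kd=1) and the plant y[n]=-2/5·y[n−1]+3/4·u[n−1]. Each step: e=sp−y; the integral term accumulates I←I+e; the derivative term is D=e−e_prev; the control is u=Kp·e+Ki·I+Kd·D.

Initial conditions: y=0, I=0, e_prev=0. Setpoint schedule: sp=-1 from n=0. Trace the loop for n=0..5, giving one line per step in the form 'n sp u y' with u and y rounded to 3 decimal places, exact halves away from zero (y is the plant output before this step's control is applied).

0 -1 -3.000 0.000
1 -1 4.750 -2.250
2 -1 -17.638 4.463
3 -1 47.502 -15.013
4 -1 -141.908 41.632
5 -1 408.883 -123.084

(exact arithmetic carried between steps; '≈' marks a value shown rounded to 6 d.p. or computed from one; I and e_prev carry over from the previous line; the table rounds u and y to 3 d.p., halves away from zero)
n=0: y=0, sp=-1, e=sp−y=-1; I=-1, D=e−e_prev=-1; u=2·(-1)+0·(-1)+1·(-1)=-3; next y=-2/5·0+3/4·(-3)=-2.25
n=1: y=-2.25, sp=-1, e=sp−y=1.25; I=0.25, D=e−e_prev=2.25; u=2·1.25+0·0.25+1·2.25=4.75; next y=-2/5·(-2.25)+3/4·4.75=4.4625
n=2: y=4.4625, sp=-1, e=sp−y=-5.4625; I=-5.2125, D=e−e_prev=-6.7125; u=2·(-5.4625)+0·(-5.2125)+1·(-6.7125)=-17.6375; next y=-2/5·4.4625+3/4·(-17.6375)=-15.013125
n=3: y=-15.013125, sp=-1, e=sp−y=14.013125; I=8.800625, D=e−e_prev=19.475625; u=2·14.013125+0·8.800625+1·19.475625=47.501875; next y=-2/5·(-15.013125)+3/4·47.501875≈41.631656
n=4: y≈41.631656, sp=-1, e=sp−y≈-42.631656; I≈-33.831031, D=e−e_prev≈-56.644781; u=2·(-42.631656)+0·(-33.831031)+1·(-56.644781)≈-141.908094; next y=-2/5·41.631656+3/4·(-141.908094)≈-123.083733
n=5: y≈-123.083733, sp=-1, e=sp−y≈122.083733; I≈88.252702, D=e−e_prev≈164.715389; u=2·122.083733+0·88.252702+1·164.715389≈408.882855; next y=-2/5·(-123.083733)+3/4·408.882855≈355.895634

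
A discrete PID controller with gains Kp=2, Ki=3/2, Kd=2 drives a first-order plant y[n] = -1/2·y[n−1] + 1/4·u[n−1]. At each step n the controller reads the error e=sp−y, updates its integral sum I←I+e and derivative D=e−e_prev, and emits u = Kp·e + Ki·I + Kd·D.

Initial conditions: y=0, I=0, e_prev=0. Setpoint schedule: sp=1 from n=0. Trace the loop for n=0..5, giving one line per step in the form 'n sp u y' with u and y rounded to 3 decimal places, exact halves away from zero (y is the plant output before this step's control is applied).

(exact arithmetic carried between steps; '≈' marks a value shown rounded to 6 d.p. or computed from one; I and e_prev carry over from the previous line; the table rounds u and y to 3 d.p., halves away from zero)
n=0: y=0, sp=1, e=sp−y=1; I=1, D=e−e_prev=1; u=2·1+3/2·1+2·1=5.5; next y=-1/2·0+1/4·5.5=1.375
n=1: y=1.375, sp=1, e=sp−y=-0.375; I=0.625, D=e−e_prev=-1.375; u=2·(-0.375)+3/2·0.625+2·(-1.375)=-2.5625; next y=-1/2·1.375+1/4·(-2.5625)=-1.328125
n=2: y=-1.328125, sp=1, e=sp−y=2.328125; I=2.953125, D=e−e_prev=2.703125; u=2·2.328125+3/2·2.953125+2·2.703125≈14.492188; next y=-1/2·(-1.328125)+1/4·14.492188≈4.287109
n=3: y≈4.287109, sp=1, e=sp−y≈-3.287109; I≈-0.333984, D=e−e_prev≈-5.615234; u=2·(-3.287109)+3/2·(-0.333984)+2·(-5.615234)≈-18.305664; next y=-1/2·4.287109+1/4·(-18.305664)≈-6.719971
n=4: y≈-6.719971, sp=1, e=sp−y≈7.719971; I≈7.385986, D=e−e_prev≈11.007080; u=2·7.719971+3/2·7.385986+2·11.007080≈48.533081; next y=-1/2·(-6.719971)+1/4·48.533081≈15.493256
n=5: y≈15.493256, sp=1, e=sp−y≈-14.493256; I≈-7.107269, D=e−e_prev≈-22.213226; u=2·(-14.493256)+3/2·(-7.107269)+2·(-22.213226)≈-84.073868; next y=-1/2·15.493256+1/4·(-84.073868)≈-28.765095

0 1 5.500 0.000
1 1 -2.563 1.375
2 1 14.492 -1.328
3 1 -18.306 4.287
4 1 48.533 -6.720
5 1 -84.074 15.493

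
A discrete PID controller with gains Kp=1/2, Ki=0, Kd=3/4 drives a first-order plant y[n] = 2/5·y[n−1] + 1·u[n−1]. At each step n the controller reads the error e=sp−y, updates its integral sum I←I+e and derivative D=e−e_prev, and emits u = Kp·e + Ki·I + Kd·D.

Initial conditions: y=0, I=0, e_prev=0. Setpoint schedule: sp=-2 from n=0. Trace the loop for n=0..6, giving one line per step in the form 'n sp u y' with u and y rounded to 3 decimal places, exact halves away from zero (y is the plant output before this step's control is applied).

0 -2 -2.500 0.000
1 -2 2.125 -2.500
2 -2 -4.281 1.125
3 -2 4.633 -3.831
4 -2 -7.749 3.100
5 -2 9.461 -6.509
6 -2 -14.454 6.858

(exact arithmetic carried between steps; '≈' marks a value shown rounded to 6 d.p. or computed from one; I and e_prev carry over from the previous line; the table rounds u and y to 3 d.p., halves away from zero)
n=0: y=0, sp=-2, e=sp−y=-2; I=-2, D=e−e_prev=-2; u=1/2·(-2)+0·(-2)+3/4·(-2)=-2.5; next y=2/5·0+1·(-2.5)=-2.5
n=1: y=-2.5, sp=-2, e=sp−y=0.5; I=-1.5, D=e−e_prev=2.5; u=1/2·0.5+0·(-1.5)+3/4·2.5=2.125; next y=2/5·(-2.5)+1·2.125=1.125
n=2: y=1.125, sp=-2, e=sp−y=-3.125; I=-4.625, D=e−e_prev=-3.625; u=1/2·(-3.125)+0·(-4.625)+3/4·(-3.625)=-4.28125; next y=2/5·1.125+1·(-4.28125)=-3.83125
n=3: y=-3.83125, sp=-2, e=sp−y=1.83125; I=-2.79375, D=e−e_prev=4.95625; u=1/2·1.83125+0·(-2.79375)+3/4·4.95625≈4.632813; next y=2/5·(-3.83125)+1·4.632813≈3.100313
n=4: y≈3.100313, sp=-2, e=sp−y≈-5.100313; I≈-7.894063, D=e−e_prev≈-6.931563; u=1/2·(-5.100313)+0·(-7.894063)+3/4·(-6.931563)≈-7.748828; next y=2/5·3.100313+1·(-7.748828)≈-6.508703
n=5: y≈-6.508703, sp=-2, e=sp−y≈4.508703; I≈-3.385359, D=e−e_prev≈9.609016; u=1/2·4.508703+0·(-3.385359)+3/4·9.609016≈9.461113; next y=2/5·(-6.508703)+1·9.461113≈6.857632
n=6: y≈6.857632, sp=-2, e=sp−y≈-8.857632; I≈-12.242991, D=e−e_prev≈-13.366335; u=1/2·(-8.857632)+0·(-12.242991)+3/4·(-13.366335)≈-14.453567; next y=2/5·6.857632+1·(-14.453567)≈-11.710515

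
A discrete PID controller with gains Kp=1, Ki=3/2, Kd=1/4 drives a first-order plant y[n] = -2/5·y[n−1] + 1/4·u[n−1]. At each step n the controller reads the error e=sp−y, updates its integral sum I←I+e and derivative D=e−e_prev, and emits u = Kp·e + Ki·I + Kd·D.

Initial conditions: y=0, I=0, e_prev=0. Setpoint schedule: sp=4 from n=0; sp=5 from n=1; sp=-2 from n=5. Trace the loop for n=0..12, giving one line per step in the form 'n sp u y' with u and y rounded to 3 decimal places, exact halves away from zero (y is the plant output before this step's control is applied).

0 4 11.000 0.000
1 5 11.188 2.750
2 5 17.896 1.697
3 5 16.817 3.795
4 5 22.199 2.686
5 -2 1.222 4.475
6 -2 10.096 -1.485
7 -2 -4.824 3.118
8 -2 3.970 -2.453
9 -2 -8.917 1.974
10 -2 -0.041 -3.019
11 -2 -11.355 1.197
12 -2 -2.681 -3.318

(exact arithmetic carried between steps; '≈' marks a value shown rounded to 6 d.p. or computed from one; I and e_prev carry over from the previous line; the table rounds u and y to 3 d.p., halves away from zero)
n=0: y=0, sp=4, e=sp−y=4; I=4, D=e−e_prev=4; u=1·4+3/2·4+1/4·4=11; next y=-2/5·0+1/4·11=2.75
n=1: y=2.75, sp=5, e=sp−y=2.25; I=6.25, D=e−e_prev=-1.75; u=1·2.25+3/2·6.25+1/4·(-1.75)=11.1875; next y=-2/5·2.75+1/4·11.1875=1.696875
n=2: y=1.696875, sp=5, e=sp−y=3.303125; I=9.553125, D=e−e_prev=1.053125; u=1·3.303125+3/2·9.553125+1/4·1.053125≈17.896094; next y=-2/5·1.696875+1/4·17.896094≈3.795273
n=3: y≈3.795273, sp=5, e=sp−y≈1.204727; I≈10.757852, D=e−e_prev≈-2.098398; u=1·1.204727+3/2·10.757852+1/4·(-2.098398)≈16.816904; next y=-2/5·3.795273+1/4·16.816904≈2.686117
n=4: y≈2.686117, sp=5, e=sp−y≈2.313883; I≈13.071735, D=e−e_prev≈1.109157; u=1·2.313883+3/2·13.071735+1/4·1.109157≈22.198775; next y=-2/5·2.686117+1/4·22.198775≈4.475247
n=5: y≈4.475247, sp=-2, e=sp−y≈-6.475247; I≈6.596488, D=e−e_prev≈-8.789130; u=1·(-6.475247)+3/2·6.596488+1/4·(-8.789130)≈1.222202; next y=-2/5·4.475247+1/4·1.222202≈-1.484548
n=6: y≈-1.484548, sp=-2, e=sp−y≈-0.515452; I≈6.081036, D=e−e_prev≈5.959795; u=1·(-0.515452)+3/2·6.081036+1/4·5.959795≈10.096051; next y=-2/5·(-1.484548)+1/4·10.096051≈3.117832
n=7: y≈3.117832, sp=-2, e=sp−y≈-5.117832; I≈0.963204, D=e−e_prev≈-4.602380; u=1·(-5.117832)+3/2·0.963204+1/4·(-4.602380)≈-4.823621; next y=-2/5·3.117832+1/4·(-4.823621)≈-2.453038
n=8: y≈-2.453038, sp=-2, e=sp−y≈0.453038; I≈1.416242, D=e−e_prev≈5.570870; u=1·0.453038+3/2·1.416242+1/4·5.570870≈3.970119; next y=-2/5·(-2.453038)+1/4·3.970119≈1.973745
n=9: y≈1.973745, sp=-2, e=sp−y≈-3.973745; I≈-2.557503, D=e−e_prev≈-4.426783; u=1·(-3.973745)+3/2·(-2.557503)+1/4·(-4.426783)≈-8.916695; next y=-2/5·1.973745+1/4·(-8.916695)≈-3.018672
n=10: y≈-3.018672, sp=-2, e=sp−y≈1.018672; I≈-1.538831, D=e−e_prev≈4.992417; u=1·1.018672+3/2·(-1.538831)+1/4·4.992417≈-0.041471; next y=-2/5·(-3.018672)+1/4·(-0.041471)≈1.197101
n=11: y≈1.197101, sp=-2, e=sp−y≈-3.197101; I≈-4.735932, D=e−e_prev≈-4.215773; u=1·(-3.197101)+3/2·(-4.735932)+1/4·(-4.215773)≈-11.354942; next y=-2/5·1.197101+1/4·(-11.354942)≈-3.317576
n=12: y≈-3.317576, sp=-2, e=sp−y≈1.317576; I≈-3.418356, D=e−e_prev≈4.514677; u=1·1.317576+3/2·(-3.418356)+1/4·4.514677≈-2.681289; next y=-2/5·(-3.317576)+1/4·(-2.681289)≈0.656708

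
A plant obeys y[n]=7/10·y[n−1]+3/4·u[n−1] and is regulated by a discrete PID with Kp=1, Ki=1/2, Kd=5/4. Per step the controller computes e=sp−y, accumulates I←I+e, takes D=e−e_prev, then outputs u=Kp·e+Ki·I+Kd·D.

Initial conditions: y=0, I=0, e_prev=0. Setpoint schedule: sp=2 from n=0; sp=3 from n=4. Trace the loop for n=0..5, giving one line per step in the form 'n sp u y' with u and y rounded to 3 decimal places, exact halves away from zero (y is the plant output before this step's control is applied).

(exact arithmetic carried between steps; '≈' marks a value shown rounded to 6 d.p. or computed from one; I and e_prev carry over from the previous line; the table rounds u and y to 3 d.p., halves away from zero)
n=0: y=0, sp=2, e=sp−y=2; I=2, D=e−e_prev=2; u=1·2+1/2·2+5/4·2=5.5; next y=7/10·0+3/4·5.5=4.125
n=1: y=4.125, sp=2, e=sp−y=-2.125; I=-0.125, D=e−e_prev=-4.125; u=1·(-2.125)+1/2·(-0.125)+5/4·(-4.125)=-7.34375; next y=7/10·4.125+3/4·(-7.34375)≈-2.620313
n=2: y≈-2.620313, sp=2, e=sp−y≈4.620313; I≈4.495313, D=e−e_prev≈6.745313; u=1·4.620313+1/2·4.495313+5/4·6.745313≈15.299609; next y=7/10·(-2.620313)+3/4·15.299609≈9.640488
n=3: y≈9.640488, sp=2, e=sp−y≈-7.640488; I≈-3.145176, D=e−e_prev≈-12.260801; u=1·(-7.640488)+1/2·(-3.145176)+5/4·(-12.260801)≈-24.539077; next y=7/10·9.640488+3/4·(-24.539077)≈-11.655966
n=4: y≈-11.655966, sp=3, e=sp−y≈14.655966; I≈11.510790, D=e−e_prev≈22.296454; u=1·14.655966+1/2·11.510790+5/4·22.296454≈48.281929; next y=7/10·(-11.655966)+3/4·48.281929≈28.052271
n=5: y≈28.052271, sp=3, e=sp−y≈-25.052271; I≈-13.541480, D=e−e_prev≈-39.708237; u=1·(-25.052271)+1/2·(-13.541480)+5/4·(-39.708237)≈-81.458307; next y=7/10·28.052271+3/4·(-81.458307)≈-41.457141

0 2 5.500 0.000
1 2 -7.344 4.125
2 2 15.300 -2.620
3 2 -24.539 9.640
4 3 48.282 -11.656
5 3 -81.458 28.052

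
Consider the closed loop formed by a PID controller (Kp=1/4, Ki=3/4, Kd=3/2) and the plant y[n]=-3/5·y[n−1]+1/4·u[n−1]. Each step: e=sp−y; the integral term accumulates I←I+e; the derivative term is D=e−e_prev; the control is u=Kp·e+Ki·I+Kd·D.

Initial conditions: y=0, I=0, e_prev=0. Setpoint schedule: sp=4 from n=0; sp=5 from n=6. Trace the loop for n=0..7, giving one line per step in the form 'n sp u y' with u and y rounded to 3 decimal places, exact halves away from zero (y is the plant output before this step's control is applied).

(exact arithmetic carried between steps; '≈' marks a value shown rounded to 6 d.p. or computed from one; I and e_prev carry over from the previous line; the table rounds u and y to 3 d.p., halves away from zero)
n=0: y=0, sp=4, e=sp−y=4; I=4, D=e−e_prev=4; u=1/4·4+3/4·4+3/2·4=10; next y=-3/5·0+1/4·10=2.5
n=1: y=2.5, sp=4, e=sp−y=1.5; I=5.5, D=e−e_prev=-2.5; u=1/4·1.5+3/4·5.5+3/2·(-2.5)=0.75; next y=-3/5·2.5+1/4·0.75=-1.3125
n=2: y=-1.3125, sp=4, e=sp−y=5.3125; I=10.8125, D=e−e_prev=3.8125; u=1/4·5.3125+3/4·10.8125+3/2·3.8125=15.15625; next y=-3/5·(-1.3125)+1/4·15.15625≈4.576563
n=3: y≈4.576563, sp=4, e=sp−y≈-0.576563; I≈10.235938, D=e−e_prev≈-5.889063; u=1/4·(-0.576563)+3/4·10.235938+3/2·(-5.889063)≈-1.300781; next y=-3/5·4.576563+1/4·(-1.300781)≈-3.071133
n=4: y≈-3.071133, sp=4, e=sp−y≈7.071133; I≈17.307070, D=e−e_prev≈7.647695; u=1/4·7.071133+3/4·17.307070+3/2·7.647695≈26.219629; next y=-3/5·(-3.071133)+1/4·26.219629≈8.397587
n=5: y≈8.397587, sp=4, e=sp−y≈-4.397587; I≈12.909483, D=e−e_prev≈-11.468720; u=1/4·(-4.397587)+3/4·12.909483+3/2·(-11.468720)≈-8.620364; next y=-3/5·8.397587+1/4·(-8.620364)≈-7.193643
n=6: y≈-7.193643, sp=5, e=sp−y≈12.193643; I≈25.103126, D=e−e_prev≈16.591230; u=1/4·12.193643+3/4·25.103126+3/2·16.591230≈46.762601; next y=-3/5·(-7.193643)+1/4·46.762601≈16.006836
n=7: y≈16.006836, sp=5, e=sp−y≈-11.006836; I≈14.096290, D=e−e_prev≈-23.200479; u=1/4·(-11.006836)+3/4·14.096290+3/2·(-23.200479)≈-26.980210; next y=-3/5·16.006836+1/4·(-26.980210)≈-16.349154

0 4 10.000 0.000
1 4 0.750 2.500
2 4 15.156 -1.313
3 4 -1.301 4.577
4 4 26.220 -3.071
5 4 -8.620 8.398
6 5 46.763 -7.194
7 5 -26.980 16.007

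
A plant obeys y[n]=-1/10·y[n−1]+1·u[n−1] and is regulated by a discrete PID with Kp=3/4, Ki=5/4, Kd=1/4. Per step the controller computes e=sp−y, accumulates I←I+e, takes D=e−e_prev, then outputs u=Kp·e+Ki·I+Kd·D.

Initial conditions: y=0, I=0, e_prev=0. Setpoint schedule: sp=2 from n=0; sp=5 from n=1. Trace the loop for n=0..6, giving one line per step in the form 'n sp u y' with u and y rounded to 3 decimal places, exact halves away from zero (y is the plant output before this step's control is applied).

0 2 4.500 0.000
1 5 3.125 4.500
2 5 8.231 2.675
3 5 -1.218 7.964
4 5 18.851 -2.015
5 5 -22.276 19.052
6 5 62.701 -24.182

(exact arithmetic carried between steps; '≈' marks a value shown rounded to 6 d.p. or computed from one; I and e_prev carry over from the previous line; the table rounds u and y to 3 d.p., halves away from zero)
n=0: y=0, sp=2, e=sp−y=2; I=2, D=e−e_prev=2; u=3/4·2+5/4·2+1/4·2=4.5; next y=-1/10·0+1·4.5=4.5
n=1: y=4.5, sp=5, e=sp−y=0.5; I=2.5, D=e−e_prev=-1.5; u=3/4·0.5+5/4·2.5+1/4·(-1.5)=3.125; next y=-1/10·4.5+1·3.125=2.675
n=2: y=2.675, sp=5, e=sp−y=2.325; I=4.825, D=e−e_prev=1.825; u=3/4·2.325+5/4·4.825+1/4·1.825=8.23125; next y=-1/10·2.675+1·8.23125=7.96375
n=3: y=7.96375, sp=5, e=sp−y=-2.96375; I=1.86125, D=e−e_prev=-5.28875; u=3/4·(-2.96375)+5/4·1.86125+1/4·(-5.28875)≈-1.218438; next y=-1/10·7.96375+1·(-1.218438)≈-2.014813
n=4: y≈-2.014813, sp=5, e=sp−y≈7.014813; I≈8.876063, D=e−e_prev≈9.978563; u=3/4·7.014813+5/4·8.876063+1/4·9.978563≈18.850828; next y=-1/10·(-2.014813)+1·18.850828≈19.052309
n=5: y≈19.052309, sp=5, e=sp−y≈-14.052309; I≈-5.176247, D=e−e_prev≈-21.067122; u=3/4·(-14.052309)+5/4·(-5.176247)+1/4·(-21.067122)≈-22.276321; next y=-1/10·19.052309+1·(-22.276321)≈-24.181552
n=6: y≈-24.181552, sp=5, e=sp−y≈29.181552; I≈24.005305, D=e−e_prev≈43.233861; u=3/4·29.181552+5/4·24.005305+1/4·43.233861≈62.701261; next y=-1/10·(-24.181552)+1·62.701261≈65.119416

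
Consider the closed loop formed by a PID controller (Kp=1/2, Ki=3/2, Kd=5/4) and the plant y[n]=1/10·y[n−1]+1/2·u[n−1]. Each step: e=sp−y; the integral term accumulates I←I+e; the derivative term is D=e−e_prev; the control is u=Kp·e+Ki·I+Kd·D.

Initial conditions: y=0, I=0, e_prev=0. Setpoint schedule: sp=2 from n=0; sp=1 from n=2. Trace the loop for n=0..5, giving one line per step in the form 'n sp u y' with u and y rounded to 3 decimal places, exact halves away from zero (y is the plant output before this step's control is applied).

(exact arithmetic carried between steps; '≈' marks a value shown rounded to 6 d.p. or computed from one; I and e_prev carry over from the previous line; the table rounds u and y to 3 d.p., halves away from zero)
n=0: y=0, sp=2, e=sp−y=2; I=2, D=e−e_prev=2; u=1/2·2+3/2·2+5/4·2=6.5; next y=1/10·0+1/2·6.5=3.25
n=1: y=3.25, sp=2, e=sp−y=-1.25; I=0.75, D=e−e_prev=-3.25; u=1/2·(-1.25)+3/2·0.75+5/4·(-3.25)=-3.5625; next y=1/10·3.25+1/2·(-3.5625)=-1.45625
n=2: y=-1.45625, sp=1, e=sp−y=2.45625; I=3.20625, D=e−e_prev=3.70625; u=1/2·2.45625+3/2·3.20625+5/4·3.70625≈10.670313; next y=1/10·(-1.45625)+1/2·10.670313≈5.189531
n=3: y≈5.189531, sp=1, e=sp−y≈-4.189531; I≈-0.983281, D=e−e_prev≈-6.645781; u=1/2·(-4.189531)+3/2·(-0.983281)+5/4·(-6.645781)≈-11.876914; next y=1/10·5.189531+1/2·(-11.876914)≈-5.419504
n=4: y≈-5.419504, sp=1, e=sp−y≈6.419504; I≈5.436223, D=e−e_prev≈10.609035; u=1/2·6.419504+3/2·5.436223+5/4·10.609035≈24.625380; next y=1/10·(-5.419504)+1/2·24.625380≈11.770740
n=5: y≈11.770740, sp=1, e=sp−y≈-10.770740; I≈-5.334517, D=e−e_prev≈-17.190243; u=1/2·(-10.770740)+3/2·(-5.334517)+5/4·(-17.190243)≈-34.874949; next y=1/10·11.770740+1/2·(-34.874949)≈-16.260401

0 2 6.500 0.000
1 2 -3.563 3.250
2 1 10.670 -1.456
3 1 -11.877 5.190
4 1 24.625 -5.420
5 1 -34.875 11.771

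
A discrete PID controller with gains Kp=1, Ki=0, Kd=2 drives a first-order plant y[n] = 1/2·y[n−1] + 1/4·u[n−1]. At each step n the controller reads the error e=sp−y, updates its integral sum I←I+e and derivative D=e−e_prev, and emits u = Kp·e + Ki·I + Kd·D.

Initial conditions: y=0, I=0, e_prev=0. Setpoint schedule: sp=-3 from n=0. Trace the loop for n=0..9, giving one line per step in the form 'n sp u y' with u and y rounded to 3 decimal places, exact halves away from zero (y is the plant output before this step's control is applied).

(exact arithmetic carried between steps; '≈' marks a value shown rounded to 6 d.p. or computed from one; I and e_prev carry over from the previous line; the table rounds u and y to 3 d.p., halves away from zero)
n=0: y=0, sp=-3, e=sp−y=-3; I=-3, D=e−e_prev=-3; u=1·(-3)+0·(-3)+2·(-3)=-9; next y=1/2·0+1/4·(-9)=-2.25
n=1: y=-2.25, sp=-3, e=sp−y=-0.75; I=-3.75, D=e−e_prev=2.25; u=1·(-0.75)+0·(-3.75)+2·2.25=3.75; next y=1/2·(-2.25)+1/4·3.75=-0.1875
n=2: y=-0.1875, sp=-3, e=sp−y=-2.8125; I=-6.5625, D=e−e_prev=-2.0625; u=1·(-2.8125)+0·(-6.5625)+2·(-2.0625)=-6.9375; next y=1/2·(-0.1875)+1/4·(-6.9375)=-1.828125
n=3: y=-1.828125, sp=-3, e=sp−y=-1.171875; I=-7.734375, D=e−e_prev=1.640625; u=1·(-1.171875)+0·(-7.734375)+2·1.640625=2.109375; next y=1/2·(-1.828125)+1/4·2.109375≈-0.386719
n=4: y≈-0.386719, sp=-3, e=sp−y≈-2.613281; I≈-10.347656, D=e−e_prev≈-1.441406; u=1·(-2.613281)+0·(-10.347656)+2·(-1.441406)≈-5.496094; next y=1/2·(-0.386719)+1/4·(-5.496094)≈-1.567383
n=5: y≈-1.567383, sp=-3, e=sp−y≈-1.432617; I≈-11.780273, D=e−e_prev≈1.180664; u=1·(-1.432617)+0·(-11.780273)+2·1.180664≈0.928711; next y=1/2·(-1.567383)+1/4·0.928711≈-0.551514
n=6: y≈-0.551514, sp=-3, e=sp−y≈-2.448486; I≈-14.228760, D=e−e_prev≈-1.015869; u=1·(-2.448486)+0·(-14.228760)+2·(-1.015869)≈-4.480225; next y=1/2·(-0.551514)+1/4·(-4.480225)≈-1.395813
n=7: y≈-1.395813, sp=-3, e=sp−y≈-1.604187; I≈-15.832947, D=e−e_prev≈0.844299; u=1·(-1.604187)+0·(-15.832947)+2·0.844299≈0.084412; next y=1/2·(-1.395813)+1/4·0.084412≈-0.676804
n=8: y≈-0.676804, sp=-3, e=sp−y≈-2.323196; I≈-18.156143, D=e−e_prev≈-0.719009; u=1·(-2.323196)+0·(-18.156143)+2·(-0.719009)≈-3.761215; next y=1/2·(-0.676804)+1/4·(-3.761215)≈-1.278706
n=9: y≈-1.278706, sp=-3, e=sp−y≈-1.721294; I≈-19.877438, D=e−e_prev≈0.601902; u=1·(-1.721294)+0·(-19.877438)+2·0.601902≈-0.517490; next y=1/2·(-1.278706)+1/4·(-0.517490)≈-0.768725

0 -3 -9.000 0.000
1 -3 3.750 -2.250
2 -3 -6.938 -0.188
3 -3 2.109 -1.828
4 -3 -5.496 -0.387
5 -3 0.929 -1.567
6 -3 -4.480 -0.552
7 -3 0.084 -1.396
8 -3 -3.761 -0.677
9 -3 -0.517 -1.279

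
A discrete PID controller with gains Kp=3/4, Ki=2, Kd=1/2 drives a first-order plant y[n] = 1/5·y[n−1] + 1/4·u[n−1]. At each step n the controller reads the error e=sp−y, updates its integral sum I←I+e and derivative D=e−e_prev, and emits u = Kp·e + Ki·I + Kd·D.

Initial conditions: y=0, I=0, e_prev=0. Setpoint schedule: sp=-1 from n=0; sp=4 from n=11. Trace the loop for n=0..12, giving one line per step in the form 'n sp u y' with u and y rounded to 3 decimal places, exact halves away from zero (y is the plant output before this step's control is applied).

0 -1 -3.250 0.000
1 -1 -2.109 -0.813
2 -1 -3.289 -0.690
3 -1 -2.969 -0.960
4 -1 -3.268 -0.934
5 -1 -3.160 -1.004
6 -1 -3.230 -0.991
7 -1 -3.194 -1.006
8 -1 -3.210 -1.000
9 -1 -3.198 -1.002
10 -1 -3.202 -1.000
11 4 13.051 -1.001
12 4 7.346 3.063

(exact arithmetic carried between steps; '≈' marks a value shown rounded to 6 d.p. or computed from one; I and e_prev carry over from the previous line; the table rounds u and y to 3 d.p., halves away from zero)
n=0: y=0, sp=-1, e=sp−y=-1; I=-1, D=e−e_prev=-1; u=3/4·(-1)+2·(-1)+1/2·(-1)=-3.25; next y=1/5·0+1/4·(-3.25)=-0.8125
n=1: y=-0.8125, sp=-1, e=sp−y=-0.1875; I=-1.1875, D=e−e_prev=0.8125; u=3/4·(-0.1875)+2·(-1.1875)+1/2·0.8125=-2.109375; next y=1/5·(-0.8125)+1/4·(-2.109375)≈-0.689844
n=2: y≈-0.689844, sp=-1, e=sp−y≈-0.310156; I≈-1.497656, D=e−e_prev≈-0.122656; u=3/4·(-0.310156)+2·(-1.497656)+1/2·(-0.122656)≈-3.289258; next y=1/5·(-0.689844)+1/4·(-3.289258)≈-0.960283
n=3: y≈-0.960283, sp=-1, e=sp−y≈-0.039717; I≈-1.537373, D=e−e_prev≈0.270439; u=3/4·(-0.039717)+2·(-1.537373)+1/2·0.270439≈-2.969314; next y=1/5·(-0.960283)+1/4·(-2.969314)≈-0.934385
n=4: y≈-0.934385, sp=-1, e=sp−y≈-0.065615; I≈-1.602988, D=e−e_prev≈-0.025898; u=3/4·(-0.065615)+2·(-1.602988)+1/2·(-0.025898)≈-3.268136; next y=1/5·(-0.934385)+1/4·(-3.268136)≈-1.003911
n=5: y≈-1.003911, sp=-1, e=sp−y≈0.003911; I≈-1.599077, D=e−e_prev≈0.069526; u=3/4·0.003911+2·(-1.599077)+1/2·0.069526≈-3.160458; next y=1/5·(-1.003911)+1/4·(-3.160458)≈-0.990897
n=6: y≈-0.990897, sp=-1, e=sp−y≈-0.009103; I≈-1.608180, D=e−e_prev≈-0.013014; u=3/4·(-0.009103)+2·(-1.608180)+1/2·(-0.013014)≈-3.229695; next y=1/5·(-0.990897)+1/4·(-3.229695)≈-1.005603
n=7: y≈-1.005603, sp=-1, e=sp−y≈0.005603; I≈-1.602577, D=e−e_prev≈0.014707; u=3/4·0.005603+2·(-1.602577)+1/2·0.014707≈-3.193599; next y=1/5·(-1.005603)+1/4·(-3.193599)≈-0.999520
n=8: y≈-0.999520, sp=-1, e=sp−y≈-0.000480; I≈-1.603057, D=e−e_prev≈-0.006083; u=3/4·(-0.000480)+2·(-1.603057)+1/2·(-0.006083)≈-3.209515; next y=1/5·(-0.999520)+1/4·(-3.209515)≈-1.002283
n=9: y≈-1.002283, sp=-1, e=sp−y≈0.002283; I≈-1.600774, D=e−e_prev≈0.002763; u=3/4·0.002283+2·(-1.600774)+1/2·0.002763≈-3.198455; next y=1/5·(-1.002283)+1/4·(-3.198455)≈-1.000070
n=10: y≈-1.000070, sp=-1, e=sp−y≈0.000070; I≈-1.600704, D=e−e_prev≈-0.002213; u=3/4·0.000070+2·(-1.600704)+1/2·(-0.002213)≈-3.202461; next y=1/5·(-1.000070)+1/4·(-3.202461)≈-1.000629
n=11: y≈-1.000629, sp=4, e=sp−y≈5.000629; I≈3.399926, D=e−e_prev≈5.000559; u=3/4·5.000629+2·3.399926+1/2·5.000559≈13.050603; next y=1/5·(-1.000629)+1/4·13.050603≈3.062525
n=12: y≈3.062525, sp=4, e=sp−y≈0.937475; I≈4.337401, D=e−e_prev≈-4.063154; u=3/4·0.937475+2·4.337401+1/2·(-4.063154)≈7.346331; next y=1/5·3.062525+1/4·7.346331≈2.449088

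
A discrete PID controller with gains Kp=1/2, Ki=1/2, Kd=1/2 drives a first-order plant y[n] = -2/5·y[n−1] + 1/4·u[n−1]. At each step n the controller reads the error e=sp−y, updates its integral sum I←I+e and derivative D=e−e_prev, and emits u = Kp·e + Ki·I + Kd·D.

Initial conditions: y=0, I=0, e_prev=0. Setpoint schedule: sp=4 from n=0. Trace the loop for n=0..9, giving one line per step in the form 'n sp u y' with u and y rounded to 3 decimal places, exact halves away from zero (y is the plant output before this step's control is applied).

(exact arithmetic carried between steps; '≈' marks a value shown rounded to 6 d.p. or computed from one; I and e_prev carry over from the previous line; the table rounds u and y to 3 d.p., halves away from zero)
n=0: y=0, sp=4, e=sp−y=4; I=4, D=e−e_prev=4; u=1/2·4+1/2·4+1/2·4=6; next y=-2/5·0+1/4·6=1.5
n=1: y=1.5, sp=4, e=sp−y=2.5; I=6.5, D=e−e_prev=-1.5; u=1/2·2.5+1/2·6.5+1/2·(-1.5)=3.75; next y=-2/5·1.5+1/4·3.75=0.3375
n=2: y=0.3375, sp=4, e=sp−y=3.6625; I=10.1625, D=e−e_prev=1.1625; u=1/2·3.6625+1/2·10.1625+1/2·1.1625=7.49375; next y=-2/5·0.3375+1/4·7.49375≈1.738438
n=3: y≈1.738438, sp=4, e=sp−y≈2.261563; I≈12.424063, D=e−e_prev≈-1.400938; u=1/2·2.261563+1/2·12.424063+1/2·(-1.400938)≈6.642344; next y=-2/5·1.738438+1/4·6.642344≈0.965211
n=4: y≈0.965211, sp=4, e=sp−y≈3.034789; I≈15.458852, D=e−e_prev≈0.773227; u=1/2·3.034789+1/2·15.458852+1/2·0.773227≈9.633434; next y=-2/5·0.965211+1/4·9.633434≈2.022274
n=5: y≈2.022274, sp=4, e=sp−y≈1.977726; I≈17.436578, D=e−e_prev≈-1.057063; u=1/2·1.977726+1/2·17.436578+1/2·(-1.057063)≈9.178620; next y=-2/5·2.022274+1/4·9.178620≈1.485745
n=6: y≈1.485745, sp=4, e=sp−y≈2.514255; I≈19.950832, D=e−e_prev≈0.536529; u=1/2·2.514255+1/2·19.950832+1/2·0.536529≈11.500808; next y=-2/5·1.485745+1/4·11.500808≈2.280904
n=7: y≈2.280904, sp=4, e=sp−y≈1.719096; I≈21.669928, D=e−e_prev≈-0.795158; u=1/2·1.719096+1/2·21.669928+1/2·(-0.795158)≈11.296933; next y=-2/5·2.280904+1/4·11.296933≈1.911872
n=8: y≈1.911872, sp=4, e=sp−y≈2.088128; I≈23.758057, D=e−e_prev≈0.369032; u=1/2·2.088128+1/2·23.758057+1/2·0.369032≈13.107608; next y=-2/5·1.911872+1/4·13.107608≈2.512153
n=9: y≈2.512153, sp=4, e=sp−y≈1.487847; I≈25.245903, D=e−e_prev≈-0.600282; u=1/2·1.487847+1/2·25.245903+1/2·(-0.600282)≈13.066734; next y=-2/5·2.512153+1/4·13.066734≈2.261822

0 4 6.000 0.000
1 4 3.750 1.500
2 4 7.494 0.338
3 4 6.642 1.738
4 4 9.633 0.965
5 4 9.179 2.022
6 4 11.501 1.486
7 4 11.297 2.281
8 4 13.108 1.912
9 4 13.067 2.512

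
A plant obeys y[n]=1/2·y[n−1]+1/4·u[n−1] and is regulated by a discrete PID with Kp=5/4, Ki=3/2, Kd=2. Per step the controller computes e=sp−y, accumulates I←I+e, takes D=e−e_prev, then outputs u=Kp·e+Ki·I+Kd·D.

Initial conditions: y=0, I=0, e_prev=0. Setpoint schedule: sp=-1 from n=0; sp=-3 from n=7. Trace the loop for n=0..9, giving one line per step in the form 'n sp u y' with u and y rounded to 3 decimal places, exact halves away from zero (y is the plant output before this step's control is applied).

(exact arithmetic carried between steps; '≈' marks a value shown rounded to 6 d.p. or computed from one; I and e_prev carry over from the previous line; the table rounds u and y to 3 d.p., halves away from zero)
n=0: y=0, sp=-1, e=sp−y=-1; I=-1, D=e−e_prev=-1; u=5/4·(-1)+3/2·(-1)+2·(-1)=-4.75; next y=1/2·0+1/4·(-4.75)=-1.1875
n=1: y=-1.1875, sp=-1, e=sp−y=0.1875; I=-0.8125, D=e−e_prev=1.1875; u=5/4·0.1875+3/2·(-0.8125)+2·1.1875=1.390625; next y=1/2·(-1.1875)+1/4·1.390625≈-0.246094
n=2: y≈-0.246094, sp=-1, e=sp−y≈-0.753906; I≈-1.566406, D=e−e_prev≈-0.941406; u=5/4·(-0.753906)+3/2·(-1.566406)+2·(-0.941406)≈-5.174805; next y=1/2·(-0.246094)+1/4·(-5.174805)≈-1.416748
n=3: y≈-1.416748, sp=-1, e=sp−y≈0.416748; I≈-1.149658, D=e−e_prev≈1.170654; u=5/4·0.416748+3/2·(-1.149658)+2·1.170654≈1.137756; next y=1/2·(-1.416748)+1/4·1.137756≈-0.423935
n=4: y≈-0.423935, sp=-1, e=sp−y≈-0.576065; I≈-1.725723, D=e−e_prev≈-0.992813; u=5/4·(-0.576065)+3/2·(-1.725723)+2·(-0.992813)≈-5.294292; next y=1/2·(-0.423935)+1/4·(-5.294292)≈-1.535541
n=5: y≈-1.535541, sp=-1, e=sp−y≈0.535541; I≈-1.190183, D=e−e_prev≈1.111606; u=5/4·0.535541+3/2·(-1.190183)+2·1.111606≈1.107363; next y=1/2·(-1.535541)+1/4·1.107363≈-0.490930
n=6: y≈-0.490930, sp=-1, e=sp−y≈-0.509070; I≈-1.699253, D=e−e_prev≈-1.044611; u=5/4·(-0.509070)+3/2·(-1.699253)+2·(-1.044611)≈-5.274440; next y=1/2·(-0.490930)+1/4·(-5.274440)≈-1.564075
n=7: y≈-1.564075, sp=-3, e=sp−y≈-1.435925; I≈-3.135178, D=e−e_prev≈-0.926855; u=5/4·(-1.435925)+3/2·(-3.135178)+2·(-0.926855)≈-8.351384; next y=1/2·(-1.564075)+1/4·(-8.351384)≈-2.869883
n=8: y≈-2.869883, sp=-3, e=sp−y≈-0.130117; I≈-3.265295, D=e−e_prev≈1.305809; u=5/4·(-0.130117)+3/2·(-3.265295)+2·1.305809≈-2.448971; next y=1/2·(-2.869883)+1/4·(-2.448971)≈-2.047184
n=9: y≈-2.047184, sp=-3, e=sp−y≈-0.952816; I≈-4.218111, D=e−e_prev≈-0.822699; u=5/4·(-0.952816)+3/2·(-4.218111)+2·(-0.822699)≈-9.163583; next y=1/2·(-2.047184)+1/4·(-9.163583)≈-3.314488

0 -1 -4.750 0.000
1 -1 1.391 -1.188
2 -1 -5.175 -0.246
3 -1 1.138 -1.417
4 -1 -5.294 -0.424
5 -1 1.107 -1.536
6 -1 -5.274 -0.491
7 -3 -8.351 -1.564
8 -3 -2.449 -2.870
9 -3 -9.164 -2.047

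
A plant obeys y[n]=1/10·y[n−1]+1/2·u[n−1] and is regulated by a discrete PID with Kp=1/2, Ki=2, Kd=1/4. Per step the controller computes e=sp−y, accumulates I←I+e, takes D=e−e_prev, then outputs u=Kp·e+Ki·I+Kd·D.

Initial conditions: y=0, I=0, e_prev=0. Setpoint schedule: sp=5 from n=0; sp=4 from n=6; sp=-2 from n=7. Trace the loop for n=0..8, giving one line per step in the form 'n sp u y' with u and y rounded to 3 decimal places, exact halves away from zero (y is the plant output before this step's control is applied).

0 5 13.750 0.000
1 5 3.594 6.875
2 5 13.637 2.484
3 5 4.969 7.067
4 5 12.639 3.191
5 5 5.807 6.639
6 4 9.088 3.567
7 -2 -10.731 4.901
8 -2 4.185 -4.876

(exact arithmetic carried between steps; '≈' marks a value shown rounded to 6 d.p. or computed from one; I and e_prev carry over from the previous line; the table rounds u and y to 3 d.p., halves away from zero)
n=0: y=0, sp=5, e=sp−y=5; I=5, D=e−e_prev=5; u=1/2·5+2·5+1/4·5=13.75; next y=1/10·0+1/2·13.75=6.875
n=1: y=6.875, sp=5, e=sp−y=-1.875; I=3.125, D=e−e_prev=-6.875; u=1/2·(-1.875)+2·3.125+1/4·(-6.875)=3.59375; next y=1/10·6.875+1/2·3.59375=2.484375
n=2: y=2.484375, sp=5, e=sp−y=2.515625; I=5.640625, D=e−e_prev=4.390625; u=1/2·2.515625+2·5.640625+1/4·4.390625≈13.636719; next y=1/10·2.484375+1/2·13.636719≈7.066797
n=3: y≈7.066797, sp=5, e=sp−y≈-2.066797; I≈3.573828, D=e−e_prev≈-4.582422; u=1/2·(-2.066797)+2·3.573828+1/4·(-4.582422)≈4.968652; next y=1/10·7.066797+1/2·4.968652≈3.191006
n=4: y≈3.191006, sp=5, e=sp−y≈1.808994; I≈5.382822, D=e−e_prev≈3.875791; u=1/2·1.808994+2·5.382822+1/4·3.875791≈12.639089; next y=1/10·3.191006+1/2·12.639089≈6.638645
n=5: y≈6.638645, sp=5, e=sp−y≈-1.638645; I≈3.744177, D=e−e_prev≈-3.447639; u=1/2·(-1.638645)+2·3.744177+1/4·(-3.447639)≈5.807122; next y=1/10·6.638645+1/2·5.807122≈3.567425
n=6: y≈3.567425, sp=4, e=sp−y≈0.432575; I≈4.176752, D=e−e_prev≈2.071220; u=1/2·0.432575+2·4.176752+1/4·2.071220≈9.087596; next y=1/10·3.567425+1/2·9.087596≈4.900540
n=7: y≈4.900540, sp=-2, e=sp−y≈-6.900540; I≈-2.723789, D=e−e_prev≈-7.333115; u=1/2·(-6.900540)+2·(-2.723789)+1/4·(-7.333115)≈-10.731126; next y=1/10·4.900540+1/2·(-10.731126)≈-4.875509
n=8: y≈-4.875509, sp=-2, e=sp−y≈2.875509; I≈0.151720, D=e−e_prev≈9.776050; u=1/2·2.875509+2·0.151720+1/4·9.776050≈4.185208; next y=1/10·(-4.875509)+1/2·4.185208≈1.605053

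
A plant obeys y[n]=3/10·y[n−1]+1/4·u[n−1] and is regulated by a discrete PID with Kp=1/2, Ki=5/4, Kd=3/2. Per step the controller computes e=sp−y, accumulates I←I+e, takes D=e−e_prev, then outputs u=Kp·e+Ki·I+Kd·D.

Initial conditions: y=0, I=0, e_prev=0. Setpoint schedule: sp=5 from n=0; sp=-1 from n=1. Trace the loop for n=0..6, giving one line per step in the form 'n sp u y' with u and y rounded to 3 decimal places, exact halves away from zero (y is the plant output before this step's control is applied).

0 5 16.250 0.000
1 -1 -17.703 4.063
2 -1 14.688 -3.207
3 -1 -12.687 2.710
4 -1 8.024 -2.359
5 -1 -9.767 1.298
6 -1 3.736 -2.052

(exact arithmetic carried between steps; '≈' marks a value shown rounded to 6 d.p. or computed from one; I and e_prev carry over from the previous line; the table rounds u and y to 3 d.p., halves away from zero)
n=0: y=0, sp=5, e=sp−y=5; I=5, D=e−e_prev=5; u=1/2·5+5/4·5+3/2·5=16.25; next y=3/10·0+1/4·16.25=4.0625
n=1: y=4.0625, sp=-1, e=sp−y=-5.0625; I=-0.0625, D=e−e_prev=-10.0625; u=1/2·(-5.0625)+5/4·(-0.0625)+3/2·(-10.0625)=-17.703125; next y=3/10·4.0625+1/4·(-17.703125)≈-3.207031
n=2: y≈-3.207031, sp=-1, e=sp−y≈2.207031; I≈2.144531, D=e−e_prev≈7.269531; u=1/2·2.207031+5/4·2.144531+3/2·7.269531≈14.688477; next y=3/10·(-3.207031)+1/4·14.688477≈2.710010
n=3: y≈2.710010, sp=-1, e=sp−y≈-3.710010; I≈-1.565479, D=e−e_prev≈-5.917041; u=1/2·(-3.710010)+5/4·(-1.565479)+3/2·(-5.917041)≈-12.687415; next y=3/10·2.710010+1/4·(-12.687415)≈-2.358851
n=4: y≈-2.358851, sp=-1, e=sp−y≈1.358851; I≈-0.206628, D=e−e_prev≈5.068860; u=1/2·1.358851+5/4·(-0.206628)+3/2·5.068860≈8.024431; next y=3/10·(-2.358851)+1/4·8.024431≈1.298453
n=5: y≈1.298453, sp=-1, e=sp−y≈-2.298453; I≈-2.505080, D=e−e_prev≈-3.657303; u=1/2·(-2.298453)+5/4·(-2.505080)+3/2·(-3.657303)≈-9.766532; next y=3/10·1.298453+1/4·(-9.766532)≈-2.052097
n=6: y≈-2.052097, sp=-1, e=sp−y≈1.052097; I≈-1.452983, D=e−e_prev≈3.350550; u=1/2·1.052097+5/4·(-1.452983)+3/2·3.350550≈3.735644; next y=3/10·(-2.052097)+1/4·3.735644≈0.318282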